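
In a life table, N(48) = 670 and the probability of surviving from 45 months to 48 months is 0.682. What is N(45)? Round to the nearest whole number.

N(45) = N(48) / p = 670 / 0.682 = 982.

982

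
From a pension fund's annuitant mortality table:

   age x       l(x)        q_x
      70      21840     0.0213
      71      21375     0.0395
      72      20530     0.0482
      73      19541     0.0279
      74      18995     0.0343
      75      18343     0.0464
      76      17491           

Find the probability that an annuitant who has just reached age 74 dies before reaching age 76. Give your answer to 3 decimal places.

0.079

P(die before 76 | alive at 74) = 1 − l(76)/l(74) = 1 − 17491/18995 = (1504)/18995 = 0.079179.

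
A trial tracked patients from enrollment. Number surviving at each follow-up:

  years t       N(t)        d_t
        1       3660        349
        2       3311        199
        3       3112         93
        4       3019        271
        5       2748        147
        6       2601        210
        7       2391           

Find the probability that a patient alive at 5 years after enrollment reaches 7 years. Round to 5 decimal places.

0.87009

The conditional survival probability is N(7)/N(5) = 2391/2748 = 0.870087.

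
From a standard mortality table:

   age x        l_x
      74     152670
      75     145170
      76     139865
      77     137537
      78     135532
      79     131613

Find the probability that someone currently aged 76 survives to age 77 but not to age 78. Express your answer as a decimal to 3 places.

0.014

We want 1|1q76 = (l_77 − l_78)/l_76.
This is the probability of reaching 77 but not 78, conditional on being alive at 76: (l_77 − l_78) / l_76.
= (137537 − 135532) / 139865 = 2005 / 139865 = 0.014335.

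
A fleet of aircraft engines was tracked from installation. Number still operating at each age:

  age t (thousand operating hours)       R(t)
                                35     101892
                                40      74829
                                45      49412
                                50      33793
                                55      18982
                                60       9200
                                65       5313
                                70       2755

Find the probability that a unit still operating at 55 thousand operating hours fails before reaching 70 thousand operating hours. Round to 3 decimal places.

P(fail before 70 | operational at 55) = 1 − R(70)/R(55) = 1 − 2755/18982 = (16227)/18982 = 0.854863.

0.855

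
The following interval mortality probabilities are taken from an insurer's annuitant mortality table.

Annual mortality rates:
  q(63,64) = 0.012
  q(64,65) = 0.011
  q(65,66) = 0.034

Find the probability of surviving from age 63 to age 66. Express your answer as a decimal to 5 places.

Survival from 63 to 66 is the product of surviving each interval: (1 − 0.012) × (1 − 0.011) × (1 − 0.034).
= 0.988 × 0.989 × 0.966 = 0.943910.

0.94391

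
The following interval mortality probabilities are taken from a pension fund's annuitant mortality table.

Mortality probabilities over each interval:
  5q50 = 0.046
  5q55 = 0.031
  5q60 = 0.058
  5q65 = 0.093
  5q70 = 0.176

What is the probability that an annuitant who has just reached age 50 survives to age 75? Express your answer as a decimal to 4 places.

The overall survival probability is (1 − 0.046) × (1 − 0.031) × (1 − 0.058) × (1 − 0.093) × (1 − 0.176).
= 0.954 × 0.969 × 0.942 × 0.907 × 0.824 = 0.650815.

0.6508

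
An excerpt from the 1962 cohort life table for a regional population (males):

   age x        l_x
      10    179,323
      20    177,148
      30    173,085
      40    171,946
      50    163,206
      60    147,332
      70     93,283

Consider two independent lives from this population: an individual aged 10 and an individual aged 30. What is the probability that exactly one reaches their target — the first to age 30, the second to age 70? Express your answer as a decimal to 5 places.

0.46377

p₁ = l_30/l_10 = 173,085/179,323 = 0.965214; p₂ = l_70/l_30 = 93,283/173,085 = 0.538943.
P(exactly one) = p₁(1−p₂) + (1−p₁)p₂ = 0.445019 + 0.018748 = 0.463766.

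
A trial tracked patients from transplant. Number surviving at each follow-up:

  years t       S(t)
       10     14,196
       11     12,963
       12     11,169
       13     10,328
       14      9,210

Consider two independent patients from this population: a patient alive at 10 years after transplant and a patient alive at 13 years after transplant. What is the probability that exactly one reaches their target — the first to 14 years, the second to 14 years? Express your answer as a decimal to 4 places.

p₁ = S(14)/S(10) = 9,210/14,196 = 0.648774; p₂ = S(14)/S(13) = 9,210/10,328 = 0.891751.
P(exactly one) = p₁(1−p₂) + (1−p₁)p₂ = 0.070229 + 0.313206 = 0.383435.

0.3834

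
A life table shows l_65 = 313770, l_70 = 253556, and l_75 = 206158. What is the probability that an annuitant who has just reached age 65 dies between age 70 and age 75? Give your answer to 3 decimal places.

0.151

We want 5|5q65 = (l_70 − l_75)/l_65.
This is the probability of reaching 70 but not 75, conditional on being alive at 65: (l_70 − l_75) / l_65.
= (253556 − 206158) / 313770 = 47398 / 313770 = 0.151060.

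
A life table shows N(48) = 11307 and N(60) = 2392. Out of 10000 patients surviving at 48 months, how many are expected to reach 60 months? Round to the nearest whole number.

The relevant probability is 2392/11307 = 0.211550.
Expected number = 10000 × 0.211550 = 2116.

2116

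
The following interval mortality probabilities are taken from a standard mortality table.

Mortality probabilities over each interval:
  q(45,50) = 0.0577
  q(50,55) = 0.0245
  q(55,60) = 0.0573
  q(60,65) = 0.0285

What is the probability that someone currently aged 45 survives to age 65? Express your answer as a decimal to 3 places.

0.842

P(survive 45→65) = (1 − 0.0577) × (1 − 0.0245) × (1 − 0.0573) × (1 − 0.0285).
= 0.9423 × 0.9755 × 0.9427 × 0.9715 = 0.841846.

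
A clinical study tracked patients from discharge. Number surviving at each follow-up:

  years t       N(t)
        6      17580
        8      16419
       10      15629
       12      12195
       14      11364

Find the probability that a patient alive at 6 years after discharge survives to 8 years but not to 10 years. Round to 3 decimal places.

This is the probability of reaching 8 but not 10, conditional on being alive at 6: (N(8) − N(10)) / N(6).
= (16419 − 15629) / 17580 = 790 / 17580 = 0.044937.

0.045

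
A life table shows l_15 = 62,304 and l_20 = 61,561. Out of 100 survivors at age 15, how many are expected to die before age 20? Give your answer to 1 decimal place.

1.2

The relevant probability is 1 − 61,561/62,304 = 0.011925.
Expected number = 100 × 0.011925 = 1.2.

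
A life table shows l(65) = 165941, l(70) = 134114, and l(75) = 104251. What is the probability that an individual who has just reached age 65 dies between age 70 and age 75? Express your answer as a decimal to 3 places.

This is the probability of reaching 70 but not 75, conditional on being alive at 65: (l(70) − l(75)) / l(65).
= (134114 − 104251) / 165941 = 29863 / 165941 = 0.179962.

0.180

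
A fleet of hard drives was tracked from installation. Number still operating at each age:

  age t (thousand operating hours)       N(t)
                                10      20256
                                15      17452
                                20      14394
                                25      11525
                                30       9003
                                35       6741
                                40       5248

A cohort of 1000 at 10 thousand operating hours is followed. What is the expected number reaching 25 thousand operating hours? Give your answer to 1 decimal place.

569.0

The relevant probability is 11525/20256 = 0.568967.
Expected number = 1000 × 0.568967 = 569.0.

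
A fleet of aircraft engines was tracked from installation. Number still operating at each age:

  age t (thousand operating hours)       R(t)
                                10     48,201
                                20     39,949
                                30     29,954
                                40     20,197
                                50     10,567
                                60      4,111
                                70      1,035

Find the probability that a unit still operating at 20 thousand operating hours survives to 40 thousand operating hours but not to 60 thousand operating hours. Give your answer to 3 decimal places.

This is the probability of reaching 40 but not 60, conditional on being operational at 20: (R(40) − R(60)) / R(20).
= (20,197 − 4,111) / 39,949 = 16,086 / 39,949 = 0.402663.

0.403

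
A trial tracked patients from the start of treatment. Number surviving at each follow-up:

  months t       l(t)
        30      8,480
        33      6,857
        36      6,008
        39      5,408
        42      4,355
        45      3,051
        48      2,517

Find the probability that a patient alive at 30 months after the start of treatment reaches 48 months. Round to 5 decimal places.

The conditional survival probability is l(48)/l(30) = 2,517/8,480 = 0.296816.

0.29682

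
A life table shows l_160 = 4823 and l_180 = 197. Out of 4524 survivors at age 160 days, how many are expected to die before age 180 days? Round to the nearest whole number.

4339

The relevant probability is 1 − 197/4823 = 0.959154.
Expected number = 4524 × 0.959154 = 4339.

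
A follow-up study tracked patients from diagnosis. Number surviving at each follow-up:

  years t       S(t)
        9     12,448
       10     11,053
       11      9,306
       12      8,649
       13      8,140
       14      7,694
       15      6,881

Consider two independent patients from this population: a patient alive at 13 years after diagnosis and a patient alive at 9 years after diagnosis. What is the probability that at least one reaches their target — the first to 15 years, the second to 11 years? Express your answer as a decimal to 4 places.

0.9610

p₁ = S(15)/S(13) = 6,881/8,140 = 0.845332; p₂ = S(11)/S(9) = 9,306/12,448 = 0.747590.
P(at least one) = 1 − (1−p₁)(1−p₂) = 1 − 0.154668 × 0.252410 = 0.960960.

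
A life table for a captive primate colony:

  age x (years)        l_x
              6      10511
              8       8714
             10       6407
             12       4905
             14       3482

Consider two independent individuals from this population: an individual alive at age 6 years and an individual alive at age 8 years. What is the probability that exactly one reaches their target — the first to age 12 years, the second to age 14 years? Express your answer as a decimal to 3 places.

0.493

p₁ = l_12/l_6 = 4905/10511 = 0.466654; p₂ = l_14/l_8 = 3482/8714 = 0.399587.
P(exactly one) = p₁(1−p₂) + (1−p₁)p₂ = 0.280185 + 0.213118 = 0.493303.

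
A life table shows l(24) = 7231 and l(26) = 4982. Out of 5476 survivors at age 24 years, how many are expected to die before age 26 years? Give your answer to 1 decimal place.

1703.2

The relevant probability is 1 − 4982/7231 = 0.311022.
Expected number = 5476 × 0.311022 = 1703.2.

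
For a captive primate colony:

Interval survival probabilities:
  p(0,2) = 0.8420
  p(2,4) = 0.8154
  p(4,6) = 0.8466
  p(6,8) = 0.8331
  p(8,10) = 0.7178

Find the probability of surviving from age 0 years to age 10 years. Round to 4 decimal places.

Survival from 0 to 10 is the product of surviving each interval: 0.8420 × 0.8154 × 0.8466 × 0.8331 × 0.7178.
= 0.347586.

0.3476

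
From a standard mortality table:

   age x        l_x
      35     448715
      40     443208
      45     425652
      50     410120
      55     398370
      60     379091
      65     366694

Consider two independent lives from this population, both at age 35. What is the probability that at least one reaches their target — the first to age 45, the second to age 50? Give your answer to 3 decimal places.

p₁ = l_45/l_35 = 425652/448715 = 0.948602; p₂ = l_50/l_35 = 410120/448715 = 0.913988.
P(at least one) = 1 − (1−p₁)(1−p₂) = 1 − 0.051398 × 0.086012 = 0.995579.

0.996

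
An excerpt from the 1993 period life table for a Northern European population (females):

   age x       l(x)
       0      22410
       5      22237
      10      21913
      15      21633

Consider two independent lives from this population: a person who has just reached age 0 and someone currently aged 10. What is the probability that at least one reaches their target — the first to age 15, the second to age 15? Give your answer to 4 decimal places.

0.9996

p₁ = l(15)/l(0) = 21633/22410 = 0.965328; p₂ = l(15)/l(10) = 21633/21913 = 0.987222.
P(at least one) = 1 − (1−p₁)(1−p₂) = 1 − 0.034672 × 0.012778 = 0.999557.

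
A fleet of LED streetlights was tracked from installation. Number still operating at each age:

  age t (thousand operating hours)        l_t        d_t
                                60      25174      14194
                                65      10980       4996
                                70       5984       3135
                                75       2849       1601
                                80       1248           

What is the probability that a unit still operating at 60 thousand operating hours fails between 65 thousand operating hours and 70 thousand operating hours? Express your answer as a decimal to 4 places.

0.1985

This is the probability of reaching 65 but not 70, conditional on being operational at 60: (l_65 − l_70) / l_60.
= (10980 − 5984) / 25174 = 4996 / 25174 = 0.198459.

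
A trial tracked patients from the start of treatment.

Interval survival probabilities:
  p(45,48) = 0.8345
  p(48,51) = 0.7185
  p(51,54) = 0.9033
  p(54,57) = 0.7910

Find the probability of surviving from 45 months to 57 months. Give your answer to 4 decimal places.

0.4284

The overall survival probability is 0.8345 × 0.7185 × 0.9033 × 0.7910.
= 0.428412.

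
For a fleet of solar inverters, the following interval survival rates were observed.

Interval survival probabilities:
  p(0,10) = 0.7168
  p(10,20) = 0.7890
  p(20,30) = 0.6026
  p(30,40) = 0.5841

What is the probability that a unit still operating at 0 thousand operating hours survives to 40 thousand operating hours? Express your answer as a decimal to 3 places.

Chaining the interval survival probabilities: 0.7168 × 0.7890 × 0.6026 × 0.5841.
= 0.199063.

0.199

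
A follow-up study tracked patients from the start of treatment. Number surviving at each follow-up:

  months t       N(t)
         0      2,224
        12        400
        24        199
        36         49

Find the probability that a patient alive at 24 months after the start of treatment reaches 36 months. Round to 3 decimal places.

0.246

The conditional survival probability is N(36)/N(24) = 49/199 = 0.246231.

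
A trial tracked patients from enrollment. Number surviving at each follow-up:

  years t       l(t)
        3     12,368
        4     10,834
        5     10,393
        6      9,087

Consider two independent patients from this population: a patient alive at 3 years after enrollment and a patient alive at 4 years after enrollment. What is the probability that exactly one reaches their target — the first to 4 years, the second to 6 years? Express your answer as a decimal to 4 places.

p₁ = l(4)/l(3) = 10,834/12,368 = 0.875970; p₂ = l(6)/l(4) = 9,087/10,834 = 0.838748.
P(exactly one) = p₁(1−p₂) + (1−p₁)p₂ = 0.141252 + 0.104030 = 0.245282.

0.2453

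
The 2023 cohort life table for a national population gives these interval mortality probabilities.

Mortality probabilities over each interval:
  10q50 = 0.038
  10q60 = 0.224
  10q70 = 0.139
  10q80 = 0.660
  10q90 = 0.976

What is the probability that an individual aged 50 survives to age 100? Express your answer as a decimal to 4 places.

The overall survival probability is (1 − 0.038) × (1 − 0.224) × (1 − 0.139) × (1 − 0.660) × (1 − 0.976).
= 0.962 × 0.776 × 0.861 × 0.340 × 0.024 = 0.005245.

0.0052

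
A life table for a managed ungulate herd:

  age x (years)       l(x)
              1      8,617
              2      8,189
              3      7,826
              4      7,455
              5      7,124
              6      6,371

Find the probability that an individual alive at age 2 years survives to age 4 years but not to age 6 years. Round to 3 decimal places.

This is the probability of reaching 4 but not 6, conditional on being alive at 2: (l(4) − l(6)) / l(2).
= (7,455 − 6,371) / 8,189 = 1,084 / 8,189 = 0.132373.

0.132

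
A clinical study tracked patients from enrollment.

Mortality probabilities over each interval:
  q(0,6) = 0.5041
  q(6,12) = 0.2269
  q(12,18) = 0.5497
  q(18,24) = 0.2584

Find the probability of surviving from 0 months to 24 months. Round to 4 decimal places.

0.1280

Chaining the interval survival probabilities: (1 − 0.5041) × (1 − 0.2269) × (1 − 0.5497) × (1 − 0.2584).
= 0.4959 × 0.7731 × 0.4503 × 0.7416 = 0.128027.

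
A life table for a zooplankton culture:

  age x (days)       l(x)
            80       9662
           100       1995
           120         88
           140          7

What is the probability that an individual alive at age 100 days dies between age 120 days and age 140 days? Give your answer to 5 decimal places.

This is the probability of reaching 120 but not 140, conditional on being alive at 100: (l(120) − l(140)) / l(100).
= (88 − 7) / 1995 = 81 / 1995 = 0.040602.

0.04060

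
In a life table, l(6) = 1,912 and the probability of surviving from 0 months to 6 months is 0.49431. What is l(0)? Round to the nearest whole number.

3868

l(0) = l(6) / p = 1,912 / 0.49431 = 3868.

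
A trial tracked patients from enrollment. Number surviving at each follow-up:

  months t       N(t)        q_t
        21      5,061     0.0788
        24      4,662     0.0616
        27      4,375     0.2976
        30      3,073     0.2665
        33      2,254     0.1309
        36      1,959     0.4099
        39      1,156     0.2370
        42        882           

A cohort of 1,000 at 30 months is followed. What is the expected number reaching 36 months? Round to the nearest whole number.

637

The relevant probability is 1,959/3,073 = 0.637488.
Expected number = 1,000 × 0.637488 = 637.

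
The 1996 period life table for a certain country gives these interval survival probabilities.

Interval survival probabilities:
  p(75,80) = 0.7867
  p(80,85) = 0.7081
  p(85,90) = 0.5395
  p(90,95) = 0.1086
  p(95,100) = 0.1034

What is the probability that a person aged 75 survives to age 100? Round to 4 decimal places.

Survival from 75 to 100 is the product of surviving each interval: 0.7867 × 0.7081 × 0.5395 × 0.1086 × 0.1034.
= 0.003375.

0.0034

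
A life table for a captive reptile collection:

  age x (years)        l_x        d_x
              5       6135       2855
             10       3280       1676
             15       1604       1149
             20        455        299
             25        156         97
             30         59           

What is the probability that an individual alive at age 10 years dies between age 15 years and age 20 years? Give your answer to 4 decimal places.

0.3503

This is the probability of reaching 15 but not 20, conditional on being alive at 10: (l_15 − l_20) / l_10.
= (1604 − 455) / 3280 = 1149 / 3280 = 0.350305.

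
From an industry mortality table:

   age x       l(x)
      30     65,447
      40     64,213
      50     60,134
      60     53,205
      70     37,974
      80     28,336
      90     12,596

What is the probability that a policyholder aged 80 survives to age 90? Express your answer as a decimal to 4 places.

The conditional survival probability is l(90)/l(80) = 12,596/28,336 = 0.444523.

0.4445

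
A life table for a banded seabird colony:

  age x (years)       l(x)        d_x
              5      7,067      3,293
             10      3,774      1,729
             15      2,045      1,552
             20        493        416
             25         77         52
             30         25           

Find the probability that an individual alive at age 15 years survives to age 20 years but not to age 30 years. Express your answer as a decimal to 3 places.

This is the probability of reaching 20 but not 30, conditional on being alive at 15: (l(20) − l(30)) / l(15).
= (493 − 25) / 2,045 = 468 / 2,045 = 0.228851.

0.229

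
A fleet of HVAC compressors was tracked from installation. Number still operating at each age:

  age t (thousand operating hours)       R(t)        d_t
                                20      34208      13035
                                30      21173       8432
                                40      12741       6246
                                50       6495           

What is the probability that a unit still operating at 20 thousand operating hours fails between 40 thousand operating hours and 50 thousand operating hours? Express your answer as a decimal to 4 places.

This is the probability of reaching 40 but not 50, conditional on being operational at 20: (R(40) − R(50)) / R(20).
= (12741 − 6495) / 34208 = 6246 / 34208 = 0.182589.

0.1826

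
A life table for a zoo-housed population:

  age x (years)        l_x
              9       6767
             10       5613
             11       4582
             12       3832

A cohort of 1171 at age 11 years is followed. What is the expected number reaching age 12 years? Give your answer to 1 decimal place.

The relevant probability is 3832/4582 = 0.836316.
Expected number = 1171 × 0.836316 = 979.3.

979.3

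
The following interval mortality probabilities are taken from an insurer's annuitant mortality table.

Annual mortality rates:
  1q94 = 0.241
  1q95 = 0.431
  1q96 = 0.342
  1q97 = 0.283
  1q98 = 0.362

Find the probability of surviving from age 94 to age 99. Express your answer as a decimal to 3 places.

0.130

The overall survival probability is (1 − 0.241) × (1 − 0.431) × (1 − 0.342) × (1 − 0.283) × (1 − 0.362).
= 0.759 × 0.569 × 0.658 × 0.717 × 0.638 = 0.129993.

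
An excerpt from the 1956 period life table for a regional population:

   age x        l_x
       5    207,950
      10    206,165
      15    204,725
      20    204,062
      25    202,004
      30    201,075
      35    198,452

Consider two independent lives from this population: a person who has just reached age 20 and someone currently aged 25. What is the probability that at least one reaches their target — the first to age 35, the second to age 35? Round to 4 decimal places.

p₁ = l_35/l_20 = 198,452/204,062 = 0.972508; p₂ = l_35/l_25 = 198,452/202,004 = 0.982416.
P(at least one) = 1 − (1−p₁)(1−p₂) = 1 − 0.027492 × 0.017584 = 0.999517.

0.9995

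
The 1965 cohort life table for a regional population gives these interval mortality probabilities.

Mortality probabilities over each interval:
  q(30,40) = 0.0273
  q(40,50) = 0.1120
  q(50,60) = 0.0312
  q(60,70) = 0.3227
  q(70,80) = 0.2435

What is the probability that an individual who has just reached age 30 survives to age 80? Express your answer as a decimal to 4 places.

P(survive 30→80) = (1 − 0.0273) × (1 − 0.1120) × (1 − 0.0312) × (1 − 0.3227) × (1 − 0.2435).
= 0.9727 × 0.8880 × 0.9688 × 0.6773 × 0.7565 = 0.428762.

0.4288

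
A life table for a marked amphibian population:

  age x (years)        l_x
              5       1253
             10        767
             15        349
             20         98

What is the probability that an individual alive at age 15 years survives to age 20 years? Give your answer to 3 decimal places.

0.281

The conditional survival probability is l_20/l_15 = 98/349 = 0.280802.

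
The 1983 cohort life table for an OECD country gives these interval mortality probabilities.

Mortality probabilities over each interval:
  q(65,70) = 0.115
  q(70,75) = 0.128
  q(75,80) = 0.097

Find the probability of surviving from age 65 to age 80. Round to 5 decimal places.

Survival from 65 to 80 is the product of surviving each interval: (1 − 0.115) × (1 − 0.128) × (1 − 0.097).
= 0.885 × 0.872 × 0.903 = 0.696863.

0.69686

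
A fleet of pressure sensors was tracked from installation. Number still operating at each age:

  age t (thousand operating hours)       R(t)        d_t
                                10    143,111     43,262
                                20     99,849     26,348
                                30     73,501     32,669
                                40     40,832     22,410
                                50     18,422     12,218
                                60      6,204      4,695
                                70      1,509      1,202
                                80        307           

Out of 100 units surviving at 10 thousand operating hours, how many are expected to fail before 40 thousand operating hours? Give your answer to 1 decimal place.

The relevant probability is 1 − 40,832/143,111 = 0.714683.
Expected number = 100 × 0.714683 = 71.5.

71.5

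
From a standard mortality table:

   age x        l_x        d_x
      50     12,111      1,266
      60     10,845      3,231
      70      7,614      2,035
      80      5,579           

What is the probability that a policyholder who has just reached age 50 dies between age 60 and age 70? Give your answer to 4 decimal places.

This is the probability of reaching 60 but not 70, conditional on being alive at 50: (l_60 − l_70) / l_50.
= (10,845 − 7,614) / 12,111 = 3,231 / 12,111 = 0.266782.

0.2668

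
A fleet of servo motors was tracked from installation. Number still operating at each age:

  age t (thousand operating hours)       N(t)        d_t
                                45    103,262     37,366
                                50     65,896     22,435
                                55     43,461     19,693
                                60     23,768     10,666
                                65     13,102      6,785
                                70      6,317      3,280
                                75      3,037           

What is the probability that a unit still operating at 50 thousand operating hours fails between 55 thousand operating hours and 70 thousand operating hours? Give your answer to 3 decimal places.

0.564

This is the probability of reaching 55 but not 70, conditional on being operational at 50: (N(55) − N(70)) / N(50).
= (43,461 − 6,317) / 65,896 = 37,144 / 65,896 = 0.563676.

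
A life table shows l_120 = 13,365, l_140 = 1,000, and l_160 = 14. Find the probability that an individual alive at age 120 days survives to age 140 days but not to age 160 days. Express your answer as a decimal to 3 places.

This is the probability of reaching 140 but not 160, conditional on being alive at 120: (l_140 − l_160) / l_120.
= (1,000 − 14) / 13,365 = 986 / 13,365 = 0.073775.

0.074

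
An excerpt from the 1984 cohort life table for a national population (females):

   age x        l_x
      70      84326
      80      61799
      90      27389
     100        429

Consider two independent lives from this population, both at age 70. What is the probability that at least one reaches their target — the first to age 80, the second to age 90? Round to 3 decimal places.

0.820

p₁ = l_80/l_70 = 61799/84326 = 0.732858; p₂ = l_90/l_70 = 27389/84326 = 0.324799.
P(at least one) = 1 − (1−p₁)(1−p₂) = 1 − 0.267142 × 0.675201 = 0.819625.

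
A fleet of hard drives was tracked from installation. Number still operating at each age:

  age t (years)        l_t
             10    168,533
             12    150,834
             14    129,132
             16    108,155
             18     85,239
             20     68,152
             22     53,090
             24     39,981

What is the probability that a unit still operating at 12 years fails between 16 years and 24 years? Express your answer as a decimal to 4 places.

This is the probability of reaching 16 but not 24, conditional on being operational at 12: (l_16 − l_24) / l_12.
= (108,155 − 39,981) / 150,834 = 68,174 / 150,834 = 0.451980.

0.4520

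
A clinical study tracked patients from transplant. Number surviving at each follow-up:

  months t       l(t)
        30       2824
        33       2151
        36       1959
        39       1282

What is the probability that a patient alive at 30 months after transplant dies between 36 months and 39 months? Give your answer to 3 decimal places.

0.240

This is the probability of reaching 36 but not 39, conditional on being alive at 30: (l(36) − l(39)) / l(30).
= (1959 − 1282) / 2824 = 677 / 2824 = 0.239731.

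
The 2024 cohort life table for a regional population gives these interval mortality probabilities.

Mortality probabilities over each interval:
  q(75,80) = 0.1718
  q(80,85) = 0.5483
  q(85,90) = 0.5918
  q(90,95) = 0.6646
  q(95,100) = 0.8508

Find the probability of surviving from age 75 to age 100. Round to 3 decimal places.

Chaining the interval survival probabilities: (1 − 0.1718) × (1 − 0.5483) × (1 − 0.5918) × (1 − 0.6646) × (1 − 0.8508).
= 0.8282 × 0.4517 × 0.4082 × 0.3354 × 0.1492 = 0.007642.

0.008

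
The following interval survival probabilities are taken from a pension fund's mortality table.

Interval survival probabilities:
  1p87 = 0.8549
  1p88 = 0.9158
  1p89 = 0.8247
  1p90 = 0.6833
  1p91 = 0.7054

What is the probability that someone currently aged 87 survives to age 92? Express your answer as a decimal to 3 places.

0.311

Chaining the interval survival probabilities: 0.8549 × 0.9158 × 0.8247 × 0.6833 × 0.7054.
= 0.311214.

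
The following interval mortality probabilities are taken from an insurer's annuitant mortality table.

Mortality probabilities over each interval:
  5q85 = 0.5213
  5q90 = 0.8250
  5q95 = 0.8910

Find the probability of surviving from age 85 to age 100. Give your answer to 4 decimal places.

15p85 = (1 − 0.5213) × (1 − 0.8250) × (1 − 0.8910).
= 0.4787 × 0.1750 × 0.1090 = 0.009131.

0.0091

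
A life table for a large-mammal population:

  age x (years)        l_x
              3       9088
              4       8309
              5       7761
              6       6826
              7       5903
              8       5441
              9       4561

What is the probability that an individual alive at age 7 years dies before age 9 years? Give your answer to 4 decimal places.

P(die before 9 | alive at 7) = 1 − l_9/l_7 = 1 − 4561/5903 = (1342)/5903 = 0.227342.

0.2273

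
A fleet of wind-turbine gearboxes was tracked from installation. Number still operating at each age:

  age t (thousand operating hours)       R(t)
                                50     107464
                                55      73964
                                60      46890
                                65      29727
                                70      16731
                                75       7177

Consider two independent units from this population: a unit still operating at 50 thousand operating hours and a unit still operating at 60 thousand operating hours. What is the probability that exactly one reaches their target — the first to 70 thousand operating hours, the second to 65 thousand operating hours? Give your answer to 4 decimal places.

0.5923

p₁ = R(70)/R(50) = 16731/107464 = 0.155689; p₂ = R(65)/R(60) = 29727/46890 = 0.633973.
P(exactly one) = p₁(1−p₂) + (1−p₁)p₂ = 0.056986 + 0.535270 = 0.592257.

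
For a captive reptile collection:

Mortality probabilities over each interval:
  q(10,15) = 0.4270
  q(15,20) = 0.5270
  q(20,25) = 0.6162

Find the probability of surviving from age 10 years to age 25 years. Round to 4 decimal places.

Survival from 10 to 25 is the product of surviving each interval: (1 − 0.4270) × (1 − 0.5270) × (1 − 0.6162).
= 0.5730 × 0.4730 × 0.3838 = 0.104021.

0.1040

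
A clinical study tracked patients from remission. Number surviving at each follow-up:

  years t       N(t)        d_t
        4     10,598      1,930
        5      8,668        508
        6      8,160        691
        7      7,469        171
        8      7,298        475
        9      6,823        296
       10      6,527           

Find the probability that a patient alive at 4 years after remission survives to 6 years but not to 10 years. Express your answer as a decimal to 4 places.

This is the probability of reaching 6 but not 10, conditional on being alive at 4: (N(6) − N(10)) / N(4).
= (8,160 − 6,527) / 10,598 = 1,633 / 10,598 = 0.154086.

0.1541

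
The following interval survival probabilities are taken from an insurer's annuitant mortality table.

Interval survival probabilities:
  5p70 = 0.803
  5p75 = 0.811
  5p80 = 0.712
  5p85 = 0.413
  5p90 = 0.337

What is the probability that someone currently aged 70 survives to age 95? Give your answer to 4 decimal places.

Survival from 70 to 95 is the product of surviving each interval: 0.803 × 0.811 × 0.712 × 0.413 × 0.337.
= 0.064535.

0.0645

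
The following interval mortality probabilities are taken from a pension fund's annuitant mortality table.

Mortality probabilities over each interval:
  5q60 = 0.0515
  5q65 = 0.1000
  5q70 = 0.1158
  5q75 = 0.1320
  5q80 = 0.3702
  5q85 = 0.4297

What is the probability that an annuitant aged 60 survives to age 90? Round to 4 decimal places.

0.2353

Chaining the interval survival probabilities: (1 − 0.0515) × (1 − 0.1000) × (1 − 0.1158) × (1 − 0.1320) × (1 − 0.3702) × (1 − 0.4297).
= 0.9485 × 0.9000 × 0.8842 × 0.8680 × 0.6298 × 0.5703 = 0.235319.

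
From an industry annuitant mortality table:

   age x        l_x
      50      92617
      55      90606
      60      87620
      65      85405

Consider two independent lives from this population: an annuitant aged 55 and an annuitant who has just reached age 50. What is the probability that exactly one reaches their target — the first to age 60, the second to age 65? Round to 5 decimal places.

0.10569

p₁ = l_60/l_55 = 87620/90606 = 0.967044; p₂ = l_65/l_50 = 85405/92617 = 0.922131.
P(exactly one) = p₁(1−p₂) + (1−p₁)p₂ = 0.075303 + 0.030390 = 0.105692.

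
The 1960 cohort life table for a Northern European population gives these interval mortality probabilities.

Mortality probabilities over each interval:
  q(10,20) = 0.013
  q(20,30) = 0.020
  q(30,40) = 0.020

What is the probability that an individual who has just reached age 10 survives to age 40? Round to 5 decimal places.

0.94791

P(survive 10→40) = (1 − 0.013) × (1 − 0.020) × (1 − 0.020).
= 0.987 × 0.980 × 0.980 = 0.947915.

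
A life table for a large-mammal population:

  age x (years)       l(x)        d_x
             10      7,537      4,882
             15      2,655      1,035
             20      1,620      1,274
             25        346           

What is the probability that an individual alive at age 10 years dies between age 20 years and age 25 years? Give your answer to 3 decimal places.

0.169

This is the probability of reaching 20 but not 25, conditional on being alive at 10: (l(20) − l(25)) / l(10).
= (1,620 − 346) / 7,537 = 1,274 / 7,537 = 0.169033.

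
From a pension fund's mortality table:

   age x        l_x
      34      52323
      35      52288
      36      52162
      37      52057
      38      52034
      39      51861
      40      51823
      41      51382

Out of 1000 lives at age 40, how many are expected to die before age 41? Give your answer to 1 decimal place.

8.5

The relevant probability is 1 − 51382/51823 = 0.008510.
Expected number = 1000 × 0.008510 = 8.5.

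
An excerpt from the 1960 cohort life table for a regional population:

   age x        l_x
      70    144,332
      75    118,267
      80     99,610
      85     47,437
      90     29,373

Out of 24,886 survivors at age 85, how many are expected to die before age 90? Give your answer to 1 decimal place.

The relevant probability is 1 − 29,373/47,437 = 0.380800.
Expected number = 24,886 × 0.380800 = 9476.6.

9476.6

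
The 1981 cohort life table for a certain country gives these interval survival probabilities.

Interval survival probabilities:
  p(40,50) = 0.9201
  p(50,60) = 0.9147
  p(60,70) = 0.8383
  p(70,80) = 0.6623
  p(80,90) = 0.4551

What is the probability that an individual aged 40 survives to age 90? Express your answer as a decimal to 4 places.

0.2127

Chaining the interval survival probabilities: 0.9201 × 0.9147 × 0.8383 × 0.6623 × 0.4551.
= 0.212655.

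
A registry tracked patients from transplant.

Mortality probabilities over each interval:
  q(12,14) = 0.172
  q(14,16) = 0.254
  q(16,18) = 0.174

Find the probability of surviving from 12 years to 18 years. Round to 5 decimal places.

P(survive 12→18) = (1 − 0.172) × (1 − 0.254) × (1 − 0.174).
= 0.828 × 0.746 × 0.826 = 0.510210.

0.51021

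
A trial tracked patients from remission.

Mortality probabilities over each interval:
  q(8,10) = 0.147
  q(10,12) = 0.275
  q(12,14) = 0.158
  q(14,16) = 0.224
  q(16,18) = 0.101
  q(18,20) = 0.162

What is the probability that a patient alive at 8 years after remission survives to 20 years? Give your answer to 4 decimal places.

Chaining the interval survival probabilities: (1 − 0.147) × (1 − 0.275) × (1 − 0.158) × (1 − 0.224) × (1 − 0.101) × (1 − 0.162).
= 0.853 × 0.725 × 0.842 × 0.776 × 0.899 × 0.838 = 0.304414.

0.3044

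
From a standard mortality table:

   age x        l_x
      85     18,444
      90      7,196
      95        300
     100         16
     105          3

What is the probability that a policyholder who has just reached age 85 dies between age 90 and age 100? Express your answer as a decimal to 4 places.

0.3893

We want 5|10q85 = (l_90 − l_100)/l_85.
This is the probability of reaching 90 but not 100, conditional on being alive at 85: (l_90 − l_100) / l_85.
= (7,196 − 16) / 18,444 = 7,180 / 18,444 = 0.389286.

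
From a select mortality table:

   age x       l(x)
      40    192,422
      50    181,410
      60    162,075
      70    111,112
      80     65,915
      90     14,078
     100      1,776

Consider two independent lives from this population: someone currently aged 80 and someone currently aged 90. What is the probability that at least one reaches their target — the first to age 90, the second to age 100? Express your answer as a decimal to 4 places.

p₁ = l(90)/l(80) = 14,078/65,915 = 0.213578; p₂ = l(100)/l(90) = 1,776/14,078 = 0.126154.
P(at least one) = 1 − (1−p₁)(1−p₂) = 1 − 0.786422 × 0.873846 = 0.312788.

0.3128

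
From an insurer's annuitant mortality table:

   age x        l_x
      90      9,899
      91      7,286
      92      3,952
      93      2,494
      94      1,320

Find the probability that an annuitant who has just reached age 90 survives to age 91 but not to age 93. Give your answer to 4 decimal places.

0.4841

We want 1|2q90 = (l_91 − l_93)/l_90.
This is the probability of reaching 91 but not 93, conditional on being alive at 90: (l_91 − l_93) / l_90.
= (7,286 − 2,494) / 9,899 = 4,792 / 9,899 = 0.484089.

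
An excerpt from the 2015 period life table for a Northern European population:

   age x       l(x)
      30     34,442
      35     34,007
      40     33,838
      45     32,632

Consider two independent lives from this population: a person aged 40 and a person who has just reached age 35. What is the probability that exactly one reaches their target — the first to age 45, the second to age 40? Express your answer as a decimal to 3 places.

p₁ = l(45)/l(40) = 32,632/33,838 = 0.964360; p₂ = l(40)/l(35) = 33,838/34,007 = 0.995030.
P(exactly one) = p₁(1−p₂) + (1−p₁)p₂ = 0.004793 + 0.035463 = 0.040256.

0.040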